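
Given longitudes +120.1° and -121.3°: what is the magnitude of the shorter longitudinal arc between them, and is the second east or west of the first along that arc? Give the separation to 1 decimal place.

Raw difference: -121.3 − 120.1 = -241.4°.
Normalise into (−180°, 180°]: -241.4° + 360° = 118.6°.
Positive ⇒ the second point lies to the east; separation 118.6°.

118.6° east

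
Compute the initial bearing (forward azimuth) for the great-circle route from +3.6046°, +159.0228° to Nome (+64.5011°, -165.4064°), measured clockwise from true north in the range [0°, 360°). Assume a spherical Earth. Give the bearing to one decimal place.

15.9°

Δλ = -165.4064 − 159.0228 = -324.4292°; wrapped into (−180°, 180°]: 35.5708°.
θ = atan2( sin Δλ · cos φ₂ , cos φ₁ · sin φ₂ − sin φ₁ · cos φ₂ · cos Δλ )
  = atan2(0.25042, 0.87879) = 15.905° → normalised to [0°, 360°): 15.905°.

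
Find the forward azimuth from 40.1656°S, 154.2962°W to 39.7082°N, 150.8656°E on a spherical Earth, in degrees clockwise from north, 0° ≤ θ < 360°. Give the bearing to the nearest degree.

Δλ = 150.8656 − -154.2962 = 305.1618°; wrapped into (−180°, 180°]: -54.8382°.
θ = atan2( sin Δλ · cos φ₂ , cos φ₁ · sin φ₂ − sin φ₁ · cos φ₂ · cos Δλ )
  = atan2(-0.62893, 0.77398) = -39.097° → normalised to [0°, 360°): 320.903°.

321°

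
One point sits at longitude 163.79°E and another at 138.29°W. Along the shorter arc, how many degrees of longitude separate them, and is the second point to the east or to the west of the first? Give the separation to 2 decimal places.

57.92° east

Raw difference: -138.29 − 163.79 = -302.08°.
Normalise into (−180°, 180°]: -302.08° + 360° = 57.92°.
Positive ⇒ the second point lies to the east; separation 57.92°.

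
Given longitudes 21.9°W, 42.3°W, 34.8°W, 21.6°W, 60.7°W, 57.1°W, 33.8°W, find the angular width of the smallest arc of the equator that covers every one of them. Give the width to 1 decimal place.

39.1°

Sort the longitudes: -60.7°, -57.1°, -42.3°, -34.8°, -33.8°, -21.9°, -21.6°.
Eastward gaps between consecutive values (wrapping around): 3.6°, 14.8°, 7.5°, 1.0°, 11.9°, 0.3°, 320.9°.
Largest gap = 320.9° ⇒ minimal covering band is its complement: 360° − 320.9° = 39.1°.
Band runs from -60.7° eastward to -21.6°.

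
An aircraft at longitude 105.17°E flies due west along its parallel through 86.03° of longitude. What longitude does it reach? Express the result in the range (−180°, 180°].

Start at +105.17°; shift −86.03° → +19.14°.
+19.14° already lies in (−180°, 180°].

19.14°E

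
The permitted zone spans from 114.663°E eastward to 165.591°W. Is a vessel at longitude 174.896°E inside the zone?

Band width going east from +114.663° to -165.591°: ((-165.591 − 114.663) mod 360) = 79.746°.
Offset of +174.896° east of the west edge: ((174.896 − 114.663) mod 360) = 60.233°.
60.233° ≤ 79.746° ⇒ inside.

Yes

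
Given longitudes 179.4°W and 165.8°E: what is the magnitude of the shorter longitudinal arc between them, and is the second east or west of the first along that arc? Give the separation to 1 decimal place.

Raw difference: 165.8 − -179.4 = 345.2°.
Normalise into (−180°, 180°]: 345.2° − 360° = -14.8°.
Negative ⇒ the second point lies to the west; separation 14.8°.

14.8° west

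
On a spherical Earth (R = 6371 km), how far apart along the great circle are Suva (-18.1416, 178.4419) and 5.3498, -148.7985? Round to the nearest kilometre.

Δλ = -148.7985 − 178.4419 = -327.2404°; wrapped into (−180°, 180°]: 32.7596°.
Δφ = 5.3498 − -18.1416 = 23.4914°.
a = sin²(Δφ/2) + cos φ₁ · cos φ₂ · sin²(Δλ/2) = 0.116683.
c = 2·atan2(√a, √(1−a)) = 0.69722 rad → d = 6371·c ≈ 4441.96 km.

4442 km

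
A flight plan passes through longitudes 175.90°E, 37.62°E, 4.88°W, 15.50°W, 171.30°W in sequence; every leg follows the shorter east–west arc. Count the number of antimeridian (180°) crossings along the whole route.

Leg 1: +175.90° → +37.62°, shortest Δλ = -138.28° (west) — does not cross 180°.
Leg 2: +37.62° → -4.88°, shortest Δλ = -42.5° (west) — does not cross 180°.
Leg 3: -4.88° → -15.50°, shortest Δλ = -10.62° (west) — does not cross 180°.
Leg 4: -15.50° → -171.30°, shortest Δλ = -155.8° (west) — does not cross 180°.
Total crossings: 0.

0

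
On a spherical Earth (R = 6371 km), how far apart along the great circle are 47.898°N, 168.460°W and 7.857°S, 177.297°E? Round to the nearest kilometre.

Δλ = 177.297 − -168.460 = 345.757°; wrapped into (−180°, 180°]: -14.243°.
Δφ = -7.857 − 47.898 = -55.755°.
a = sin²(Δφ/2) + cos φ₁ · cos φ₂ · sin²(Δλ/2) = 0.228841.
c = 2·atan2(√a, √(1−a)) = 0.99760 rad → d = 6371·c ≈ 6355.73 km.

6356 km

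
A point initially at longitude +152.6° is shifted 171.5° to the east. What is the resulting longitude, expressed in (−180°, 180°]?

-35.9°

Start at +152.6°; shift +171.5° → +324.1°.
+324.1° lies outside (−180°, 180°]; subtract 360° → -35.9°.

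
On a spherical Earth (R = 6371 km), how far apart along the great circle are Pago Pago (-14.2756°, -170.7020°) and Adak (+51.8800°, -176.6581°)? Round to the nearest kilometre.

7379 km

Δλ = -176.6581 − -170.7020 = -5.9561°.
Δφ = 51.8800 − -14.2756 = 66.1556°.
a = sin²(Δφ/2) + cos φ₁ · cos φ₂ · sin²(Δλ/2) = 0.299488.
c = 2·atan2(√a, √(1−a)) = 1.15816 rad → d = 6371·c ≈ 7378.64 km.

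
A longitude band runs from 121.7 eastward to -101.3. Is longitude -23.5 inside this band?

No

Band width going east from +121.7° to -101.3°: ((-101.3 − 121.7) mod 360) = 137.0°.
Offset of -23.5° east of the west edge: ((-23.5 − 121.7) mod 360) = 214.8°.
214.8° > 137.0° ⇒ outside.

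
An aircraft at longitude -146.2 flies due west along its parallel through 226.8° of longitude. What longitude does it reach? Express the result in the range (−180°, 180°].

-13.0°

Start at -146.2°; shift −226.8° → -373.0°.
-373.0° lies outside (−180°, 180°]; add 360° → -13.0°.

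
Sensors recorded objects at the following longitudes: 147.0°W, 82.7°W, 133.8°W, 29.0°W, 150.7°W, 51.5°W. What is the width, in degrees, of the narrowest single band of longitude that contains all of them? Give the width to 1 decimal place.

Sort the longitudes: -150.7°, -147.0°, -133.8°, -82.7°, -51.5°, -29.0°.
Eastward gaps between consecutive values (wrapping around): 3.7°, 13.2°, 51.1°, 31.2°, 22.5°, 238.3°.
Largest gap = 238.3° ⇒ minimal covering band is its complement: 360° − 238.3° = 121.7°.
Band runs from -150.7° eastward to -29.0°.

121.7°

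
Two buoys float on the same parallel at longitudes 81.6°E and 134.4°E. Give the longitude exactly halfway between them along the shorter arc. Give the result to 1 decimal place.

Signed shortest Δλ from +81.6° to +134.4° is +52.8°.
Midpoint longitude = +81.6° + (+52.8°)/2 = +81.6° + 26.4° = +108.0°.

108.0°E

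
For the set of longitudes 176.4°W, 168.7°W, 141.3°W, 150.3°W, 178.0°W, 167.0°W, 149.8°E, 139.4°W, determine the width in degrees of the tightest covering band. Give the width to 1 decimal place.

70.8°

Sort the longitudes: -178.0°, -176.4°, -168.7°, -167.0°, -150.3°, -141.3°, -139.4°, +149.8°.
Eastward gaps between consecutive values (wrapping around): 1.6°, 7.7°, 1.7°, 16.7°, 9.0°, 1.9°, 289.2°, 32.2°.
Largest gap = 289.2° ⇒ minimal covering band is its complement: 360° − 289.2° = 70.8°.
Band runs from +149.8° eastward to -139.4°, crossing the antimeridian.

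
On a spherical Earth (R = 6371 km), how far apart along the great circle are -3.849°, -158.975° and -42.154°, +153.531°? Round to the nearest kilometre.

6337 km

Δλ = 153.531 − -158.975 = 312.506°; wrapped into (−180°, 180°]: -47.494°.
Δφ = -42.154 − -3.849 = -38.305°.
a = sin²(Δφ/2) + cos φ₁ · cos φ₂ · sin²(Δλ/2) = 0.227589.
c = 2·atan2(√a, √(1−a)) = 0.99462 rad → d = 6371·c ≈ 6336.72 km.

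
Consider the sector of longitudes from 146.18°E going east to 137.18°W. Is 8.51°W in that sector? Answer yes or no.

Band width going east from +146.18° to -137.18°: ((-137.18 − 146.18) mod 360) = 76.64°.
Offset of -8.51° east of the west edge: ((-8.51 − 146.18) mod 360) = 205.31°.
205.31° > 76.64° ⇒ outside.

No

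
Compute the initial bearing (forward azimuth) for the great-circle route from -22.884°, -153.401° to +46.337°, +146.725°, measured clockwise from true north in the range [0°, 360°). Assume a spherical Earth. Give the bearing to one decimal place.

Δλ = 146.725 − -153.401 = 300.126°; wrapped into (−180°, 180°]: -59.874°.
θ = atan2( sin Δλ · cos φ₂ , cos φ₁ · sin φ₂ − sin φ₁ · cos φ₂ · cos Δλ )
  = atan2(-0.59716, 0.80123) = -36.697° → normalised to [0°, 360°): 323.303°.

323.3°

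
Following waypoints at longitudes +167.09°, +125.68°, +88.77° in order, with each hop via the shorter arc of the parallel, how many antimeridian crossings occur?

Leg 1: +167.09° → +125.68°, shortest Δλ = -41.41° (west) — does not cross 180°.
Leg 2: +125.68° → +88.77°, shortest Δλ = -36.91° (west) — does not cross 180°.
Total crossings: 0.

0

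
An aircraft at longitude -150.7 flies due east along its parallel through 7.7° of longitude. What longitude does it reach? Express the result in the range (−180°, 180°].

Start at -150.7°; shift +7.7° → -143.0°.
-143.0° already lies in (−180°, 180°].

-143.0°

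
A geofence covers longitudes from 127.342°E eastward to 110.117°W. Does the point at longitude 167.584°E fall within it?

Yes

Band width going east from +127.342° to -110.117°: ((-110.117 − 127.342) mod 360) = 122.541°.
Offset of +167.584° east of the west edge: ((167.584 − 127.342) mod 360) = 40.242°.
40.242° ≤ 122.541° ⇒ inside.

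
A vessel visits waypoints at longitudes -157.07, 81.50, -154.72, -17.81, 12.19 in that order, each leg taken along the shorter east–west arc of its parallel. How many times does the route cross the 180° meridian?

2

Leg 1: -157.07° → +81.50°, shortest Δλ = -121.43° (west) — crosses 180°.
Leg 2: +81.50° → -154.72°, shortest Δλ = 123.78° (east) — crosses 180°.
Leg 3: -154.72° → -17.81°, shortest Δλ = 136.91° (east) — does not cross 180°.
Leg 4: -17.81° → +12.19°, shortest Δλ = 30.0° (east) — does not cross 180°.
Total crossings: 2.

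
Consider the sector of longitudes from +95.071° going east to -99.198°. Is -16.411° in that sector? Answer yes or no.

Band width going east from +95.071° to -99.198°: ((-99.198 − 95.071) mod 360) = 165.731°.
Offset of -16.411° east of the west edge: ((-16.411 − 95.071) mod 360) = 248.518°.
248.518° > 165.731° ⇒ outside.

No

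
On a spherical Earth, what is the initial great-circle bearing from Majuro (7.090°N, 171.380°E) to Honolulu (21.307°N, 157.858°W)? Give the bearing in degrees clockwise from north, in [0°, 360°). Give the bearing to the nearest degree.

61°

Δλ = -157.858 − 171.380 = -329.238°; wrapped into (−180°, 180°]: 30.762°.
θ = atan2( sin Δλ · cos φ₂ , cos φ₁ · sin φ₂ − sin φ₁ · cos φ₂ · cos Δλ )
  = atan2(0.47651, 0.26177) = 61.218° → normalised to [0°, 360°): 61.218°.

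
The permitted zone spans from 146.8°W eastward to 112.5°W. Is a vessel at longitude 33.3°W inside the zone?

No

Band width going east from -146.8° to -112.5°: ((-112.5 − -146.8) mod 360) = 34.3°.
Offset of -33.3° east of the west edge: ((-33.3 − -146.8) mod 360) = 113.5°.
113.5° > 34.3° ⇒ outside.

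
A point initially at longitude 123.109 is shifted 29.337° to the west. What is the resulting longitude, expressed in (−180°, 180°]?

Start at +123.109°; shift −29.337° → +93.772°.
+93.772° already lies in (−180°, 180°].

+93.772°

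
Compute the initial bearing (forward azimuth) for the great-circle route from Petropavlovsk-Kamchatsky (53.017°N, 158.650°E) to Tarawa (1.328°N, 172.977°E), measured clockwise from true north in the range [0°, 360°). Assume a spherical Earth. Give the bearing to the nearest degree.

162°

Δλ = 172.977 − 158.650 = 14.327°.
θ = atan2( sin Δλ · cos φ₂ , cos φ₁ · sin φ₂ − sin φ₁ · cos φ₂ · cos Δλ )
  = atan2(0.24739, -0.75982) = 161.965° → normalised to [0°, 360°): 161.965°.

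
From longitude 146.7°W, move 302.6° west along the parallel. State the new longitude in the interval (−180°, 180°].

89.3°W

Start at -146.7°; shift −302.6° → -449.3°.
-449.3° lies outside (−180°, 180°]; add 360° → -89.3°.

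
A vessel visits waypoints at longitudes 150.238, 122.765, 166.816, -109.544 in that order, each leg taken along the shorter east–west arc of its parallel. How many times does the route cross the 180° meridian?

1

Leg 1: +150.238° → +122.765°, shortest Δλ = -27.473° (west) — does not cross 180°.
Leg 2: +122.765° → +166.816°, shortest Δλ = 44.051° (east) — does not cross 180°.
Leg 3: +166.816° → -109.544°, shortest Δλ = 83.64° (east) — crosses 180°.
Total crossings: 1.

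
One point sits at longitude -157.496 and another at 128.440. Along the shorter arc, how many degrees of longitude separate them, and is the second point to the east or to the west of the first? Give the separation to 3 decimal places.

74.064° west

Raw difference: 128.440 − -157.496 = 285.936°.
Normalise into (−180°, 180°]: 285.936° − 360° = -74.064°.
Negative ⇒ the second point lies to the west; separation 74.064°.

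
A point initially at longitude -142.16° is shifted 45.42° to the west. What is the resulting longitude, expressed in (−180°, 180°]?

Start at -142.16°; shift −45.42° → -187.58°.
-187.58° lies outside (−180°, 180°]; add 360° → +172.42°.

+172.42°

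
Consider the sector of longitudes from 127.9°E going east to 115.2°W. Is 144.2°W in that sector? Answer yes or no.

Band width going east from +127.9° to -115.2°: ((-115.2 − 127.9) mod 360) = 116.9°.
Offset of -144.2° east of the west edge: ((-144.2 − 127.9) mod 360) = 87.9°.
87.9° ≤ 116.9° ⇒ inside.

Yes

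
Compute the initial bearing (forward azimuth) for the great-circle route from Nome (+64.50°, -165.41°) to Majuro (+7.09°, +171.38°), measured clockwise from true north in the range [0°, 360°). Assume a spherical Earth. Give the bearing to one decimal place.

Δλ = 171.38 − -165.41 = 336.79°; wrapped into (−180°, 180°]: -23.21°.
θ = atan2( sin Δλ · cos φ₂ , cos φ₁ · sin φ₂ − sin φ₁ · cos φ₂ · cos Δλ )
  = atan2(-0.39109, -0.77006) = -153.075° → normalised to [0°, 360°): 206.925°.

206.9°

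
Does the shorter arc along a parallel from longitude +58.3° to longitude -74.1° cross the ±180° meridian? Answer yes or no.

Signed shortest Δλ = ((-74.1 − 58.3 + 180) mod 360) − 180 = -132.4°.
Going west by 132.4° from +58.3° reaches -74.1° without touching 180°.

No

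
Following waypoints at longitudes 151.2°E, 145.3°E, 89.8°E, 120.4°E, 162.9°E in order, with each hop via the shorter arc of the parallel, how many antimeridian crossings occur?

Leg 1: +151.2° → +145.3°, shortest Δλ = -5.9° (west) — does not cross 180°.
Leg 2: +145.3° → +89.8°, shortest Δλ = -55.5° (west) — does not cross 180°.
Leg 3: +89.8° → +120.4°, shortest Δλ = 30.6° (east) — does not cross 180°.
Leg 4: +120.4° → +162.9°, shortest Δλ = 42.5° (east) — does not cross 180°.
Total crossings: 0.

0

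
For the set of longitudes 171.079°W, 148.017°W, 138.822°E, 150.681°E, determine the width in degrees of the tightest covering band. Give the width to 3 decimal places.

Sort the longitudes: -171.079°, -148.017°, +138.822°, +150.681°.
Eastward gaps between consecutive values (wrapping around): 23.062°, 286.839°, 11.859°, 38.240°.
Largest gap = 286.839° ⇒ minimal covering band is its complement: 360° − 286.839° = 73.161°.
Band runs from +138.822° eastward to -148.017°, crossing the antimeridian.

73.161°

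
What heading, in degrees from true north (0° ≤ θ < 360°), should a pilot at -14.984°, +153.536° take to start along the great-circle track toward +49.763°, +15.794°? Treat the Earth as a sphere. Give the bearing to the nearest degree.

Δλ = 15.794 − 153.536 = -137.742°.
θ = atan2( sin Δλ · cos φ₂ , cos φ₁ · sin φ₂ − sin φ₁ · cos φ₂ · cos Δλ )
  = atan2(-0.43438, 0.61381) = -35.286° → normalised to [0°, 360°): 324.714°.

325°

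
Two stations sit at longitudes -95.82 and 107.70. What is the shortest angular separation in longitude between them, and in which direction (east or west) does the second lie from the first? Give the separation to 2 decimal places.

156.48° west

Raw difference: 107.70 − -95.82 = 203.52°.
Normalise into (−180°, 180°]: 203.52° − 360° = -156.48°.
Negative ⇒ the second point lies to the west; separation 156.48°.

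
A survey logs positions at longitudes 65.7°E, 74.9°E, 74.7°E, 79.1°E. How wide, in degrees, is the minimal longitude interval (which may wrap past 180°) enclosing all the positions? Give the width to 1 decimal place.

13.4°

Sort the longitudes: +65.7°, +74.7°, +74.9°, +79.1°.
Eastward gaps between consecutive values (wrapping around): 9.0°, 0.2°, 4.2°, 346.6°.
Largest gap = 346.6° ⇒ minimal covering band is its complement: 360° − 346.6° = 13.4°.
Band runs from +65.7° eastward to +79.1°.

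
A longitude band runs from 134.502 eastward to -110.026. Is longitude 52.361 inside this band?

No

Band width going east from +134.502° to -110.026°: ((-110.026 − 134.502) mod 360) = 115.472°.
Offset of +52.361° east of the west edge: ((52.361 − 134.502) mod 360) = 277.859°.
277.859° > 115.472° ⇒ outside.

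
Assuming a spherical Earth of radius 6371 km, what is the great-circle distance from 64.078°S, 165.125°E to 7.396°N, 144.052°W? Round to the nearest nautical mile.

4858 nmi

Δλ = -144.052 − 165.125 = -309.177°; wrapped into (−180°, 180°]: 50.823°.
Δφ = 7.396 − -64.078 = 71.474°.
a = sin²(Δφ/2) + cos φ₁ · cos φ₂ · sin²(Δλ/2) = 0.420959.
c = 2·atan2(√a, √(1−a)) = 1.41205 rad → d = 6371·c ≈ 8996.17 km ≈ 4857.54 nmi.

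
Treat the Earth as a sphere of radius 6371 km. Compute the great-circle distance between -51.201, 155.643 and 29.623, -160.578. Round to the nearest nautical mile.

5376 nmi

Δλ = -160.578 − 155.643 = -316.221°; wrapped into (−180°, 180°]: 43.779°.
Δφ = 29.623 − -51.201 = 80.824°.
a = sin²(Δφ/2) + cos φ₁ · cos φ₂ · sin²(Δλ/2) = 0.495975.
c = 2·atan2(√a, √(1−a)) = 1.56275 rad → d = 6371·c ≈ 9956.25 km ≈ 5375.95 nmi.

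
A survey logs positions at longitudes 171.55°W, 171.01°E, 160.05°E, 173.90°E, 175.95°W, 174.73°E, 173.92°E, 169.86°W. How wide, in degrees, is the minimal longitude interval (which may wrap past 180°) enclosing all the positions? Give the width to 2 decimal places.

30.09°

Sort the longitudes: -175.95°, -171.55°, -169.86°, +160.05°, +171.01°, +173.90°, +173.92°, +174.73°.
Eastward gaps between consecutive values (wrapping around): 4.40°, 1.69°, 329.91°, 10.96°, 2.89°, 0.02°, 0.81°, 9.32°.
Largest gap = 329.91° ⇒ minimal covering band is its complement: 360° − 329.91° = 30.09°.
Band runs from +160.05° eastward to -169.86°, crossing the antimeridian.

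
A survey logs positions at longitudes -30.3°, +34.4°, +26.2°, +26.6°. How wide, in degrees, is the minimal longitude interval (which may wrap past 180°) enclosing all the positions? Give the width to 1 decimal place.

64.7°

Sort the longitudes: -30.3°, +26.2°, +26.6°, +34.4°.
Eastward gaps between consecutive values (wrapping around): 56.5°, 0.4°, 7.8°, 295.3°.
Largest gap = 295.3° ⇒ minimal covering band is its complement: 360° − 295.3° = 64.7°.
Band runs from -30.3° eastward to +34.4°.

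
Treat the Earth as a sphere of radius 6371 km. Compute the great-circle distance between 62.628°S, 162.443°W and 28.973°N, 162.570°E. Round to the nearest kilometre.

Δλ = 162.570 − -162.443 = 325.013°; wrapped into (−180°, 180°]: -34.987°.
Δφ = 28.973 − -62.628 = 91.601°.
a = sin²(Δφ/2) + cos φ₁ · cos φ₂ · sin²(Δλ/2) = 0.550314.
c = 2·atan2(√a, √(1−a)) = 1.67160 rad → d = 6371·c ≈ 10649.73 km.

10650 km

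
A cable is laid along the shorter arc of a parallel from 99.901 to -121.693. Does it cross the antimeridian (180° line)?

Naïve |-121.693 − 99.901| = 221.594° > 180°, so the shorter arc goes the other way round — across 180°.
Signed shortest Δλ = ((-121.693 − 99.901 + 180) mod 360) − 180 = 138.406°.
Going east by 138.406° from +99.901° passes through 180° before reaching -121.693°.

Yes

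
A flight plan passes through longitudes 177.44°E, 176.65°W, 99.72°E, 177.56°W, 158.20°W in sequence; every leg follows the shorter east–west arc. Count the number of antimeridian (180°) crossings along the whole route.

Leg 1: +177.44° → -176.65°, shortest Δλ = 5.91° (east) — crosses 180°.
Leg 2: -176.65° → +99.72°, shortest Δλ = -83.63° (west) — crosses 180°.
Leg 3: +99.72° → -177.56°, shortest Δλ = 82.72° (east) — crosses 180°.
Leg 4: -177.56° → -158.20°, shortest Δλ = 19.36° (east) — does not cross 180°.
Total crossings: 3.

3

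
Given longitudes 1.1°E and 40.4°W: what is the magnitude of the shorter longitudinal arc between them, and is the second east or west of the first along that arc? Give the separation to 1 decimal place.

41.5° west

Raw difference: -40.4 − 1.1 = -41.5°.
Normalise into (−180°, 180°]: -41.5° stays -41.5°.
Negative ⇒ the second point lies to the west; separation 41.5°.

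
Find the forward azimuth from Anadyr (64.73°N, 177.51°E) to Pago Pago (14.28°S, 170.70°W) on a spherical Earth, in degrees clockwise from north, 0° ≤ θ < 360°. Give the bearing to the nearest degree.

168°

Δλ = -170.70 − 177.51 = -348.21°; wrapped into (−180°, 180°]: 11.79°.
θ = atan2( sin Δλ · cos φ₂ , cos φ₁ · sin φ₂ − sin φ₁ · cos φ₂ · cos Δλ )
  = atan2(0.19801, -0.96317) = 168.383° → normalised to [0°, 360°): 168.383°.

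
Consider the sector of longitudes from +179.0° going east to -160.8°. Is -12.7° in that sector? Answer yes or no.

No

Band width going east from +179.0° to -160.8°: ((-160.8 − 179.0) mod 360) = 20.2°.
Offset of -12.7° east of the west edge: ((-12.7 − 179.0) mod 360) = 168.3°.
168.3° > 20.2° ⇒ outside.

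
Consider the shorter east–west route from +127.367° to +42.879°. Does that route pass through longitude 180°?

No

Signed shortest Δλ = ((42.879 − 127.367 + 180) mod 360) − 180 = -84.488°.
Going west by 84.488° from +127.367° reaches +42.879° without touching 180°.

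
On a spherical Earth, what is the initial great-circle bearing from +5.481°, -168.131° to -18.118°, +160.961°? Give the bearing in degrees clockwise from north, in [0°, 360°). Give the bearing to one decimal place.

231.6°

Δλ = 160.961 − -168.131 = 329.092°; wrapped into (−180°, 180°]: -30.908°.
θ = atan2( sin Δλ · cos φ₂ , cos φ₁ · sin φ₂ − sin φ₁ · cos φ₂ · cos Δλ )
  = atan2(-0.48819, -0.38744) = -128.436° → normalised to [0°, 360°): 231.564°.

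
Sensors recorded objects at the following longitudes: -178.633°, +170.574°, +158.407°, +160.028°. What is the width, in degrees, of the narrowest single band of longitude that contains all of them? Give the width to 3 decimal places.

22.960°

Sort the longitudes: -178.633°, +158.407°, +160.028°, +170.574°.
Eastward gaps between consecutive values (wrapping around): 337.040°, 1.621°, 10.546°, 10.793°.
Largest gap = 337.040° ⇒ minimal covering band is its complement: 360° − 337.040° = 22.960°.
Band runs from +158.407° eastward to -178.633°, crossing the antimeridian.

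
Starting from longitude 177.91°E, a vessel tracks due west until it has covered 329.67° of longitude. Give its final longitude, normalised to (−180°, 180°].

151.76°W

Start at +177.91°; shift −329.67° → -151.76°.
-151.76° already lies in (−180°, 180°].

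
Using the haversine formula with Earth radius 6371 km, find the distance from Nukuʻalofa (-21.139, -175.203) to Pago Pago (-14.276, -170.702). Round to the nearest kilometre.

Δλ = -170.702 − -175.203 = 4.501°.
Δφ = -14.276 − -21.139 = 6.863°.
a = sin²(Δφ/2) + cos φ₁ · cos φ₂ · sin²(Δλ/2) = 0.004976.
c = 2·atan2(√a, √(1−a)) = 0.14121 rad → d = 6371·c ≈ 899.62 km.

900 km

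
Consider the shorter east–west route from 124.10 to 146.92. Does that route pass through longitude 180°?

Signed shortest Δλ = ((146.92 − 124.10 + 180) mod 360) − 180 = 22.82°.
Going east by 22.82° from +124.10° reaches +146.92° without touching 180°.

No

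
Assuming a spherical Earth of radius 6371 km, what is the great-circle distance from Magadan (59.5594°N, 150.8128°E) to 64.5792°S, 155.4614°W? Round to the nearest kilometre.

14516 km

Δλ = -155.4614 − 150.8128 = -306.2742°; wrapped into (−180°, 180°]: 53.7258°.
Δφ = -64.5792 − 59.5594 = -124.1386°.
a = sin²(Δφ/2) + cos φ₁ · cos φ₂ · sin²(Δλ/2) = 0.825003.
c = 2·atan2(√a, √(1−a)) = 2.27839 rad → d = 6371·c ≈ 14515.62 km.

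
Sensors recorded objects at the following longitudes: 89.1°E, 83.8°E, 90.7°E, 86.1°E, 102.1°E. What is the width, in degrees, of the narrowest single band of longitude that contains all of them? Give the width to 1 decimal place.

Sort the longitudes: +83.8°, +86.1°, +89.1°, +90.7°, +102.1°.
Eastward gaps between consecutive values (wrapping around): 2.3°, 3.0°, 1.6°, 11.4°, 341.7°.
Largest gap = 341.7° ⇒ minimal covering band is its complement: 360° − 341.7° = 18.3°.
Band runs from +83.8° eastward to +102.1°.

18.3°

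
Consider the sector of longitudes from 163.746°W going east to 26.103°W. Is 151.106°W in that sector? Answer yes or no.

Band width going east from -163.746° to -26.103°: ((-26.103 − -163.746) mod 360) = 137.643°.
Offset of -151.106° east of the west edge: ((-151.106 − -163.746) mod 360) = 12.640°.
12.640° ≤ 137.643° ⇒ inside.

Yes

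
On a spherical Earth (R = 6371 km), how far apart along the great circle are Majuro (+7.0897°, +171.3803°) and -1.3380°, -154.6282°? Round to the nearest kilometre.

3886 km

Δλ = -154.6282 − 171.3803 = -326.0085°; wrapped into (−180°, 180°]: 33.9915°.
Δφ = -1.3380 − 7.0897 = -8.4277°.
a = sin²(Δφ/2) + cos φ₁ · cos φ₂ · sin²(Δλ/2) = 0.090163.
c = 2·atan2(√a, √(1−a)) = 0.60995 rad → d = 6371·c ≈ 3886.01 km.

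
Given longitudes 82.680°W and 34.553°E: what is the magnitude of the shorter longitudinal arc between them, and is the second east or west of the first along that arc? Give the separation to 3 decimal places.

117.233° east

Raw difference: 34.553 − -82.680 = 117.233°.
Normalise into (−180°, 180°]: 117.233° stays 117.233°.
Positive ⇒ the second point lies to the east; separation 117.233°.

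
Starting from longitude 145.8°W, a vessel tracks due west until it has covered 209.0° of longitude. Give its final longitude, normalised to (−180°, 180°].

Start at -145.8°; shift −209.0° → -354.8°.
-354.8° lies outside (−180°, 180°]; add 360° → +5.2°.

5.2°E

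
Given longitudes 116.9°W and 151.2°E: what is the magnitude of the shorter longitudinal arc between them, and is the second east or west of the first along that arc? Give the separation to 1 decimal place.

Raw difference: 151.2 − -116.9 = 268.1°.
Normalise into (−180°, 180°]: 268.1° − 360° = -91.9°.
Negative ⇒ the second point lies to the west; separation 91.9°.

91.9° west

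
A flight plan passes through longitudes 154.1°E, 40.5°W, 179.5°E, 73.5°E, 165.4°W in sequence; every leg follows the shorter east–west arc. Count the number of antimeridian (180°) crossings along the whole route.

Leg 1: +154.1° → -40.5°, shortest Δλ = 165.4° (east) — crosses 180°.
Leg 2: -40.5° → +179.5°, shortest Δλ = -140.0° (west) — crosses 180°.
Leg 3: +179.5° → +73.5°, shortest Δλ = -106.0° (west) — does not cross 180°.
Leg 4: +73.5° → -165.4°, shortest Δλ = 121.1° (east) — crosses 180°.
Total crossings: 3.

3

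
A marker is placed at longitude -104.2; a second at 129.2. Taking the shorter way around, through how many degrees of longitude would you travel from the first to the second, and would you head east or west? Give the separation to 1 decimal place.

126.6° west

Raw difference: 129.2 − -104.2 = 233.4°.
Normalise into (−180°, 180°]: 233.4° − 360° = -126.6°.
Negative ⇒ the second point lies to the west; separation 126.6°.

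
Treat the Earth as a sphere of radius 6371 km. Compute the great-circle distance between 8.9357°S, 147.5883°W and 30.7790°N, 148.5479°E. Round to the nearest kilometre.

Δλ = 148.5479 − -147.5883 = 296.1362°; wrapped into (−180°, 180°]: -63.8638°.
Δφ = 30.7790 − -8.9357 = 39.7147°.
a = sin²(Δφ/2) + cos φ₁ · cos φ₂ · sin²(Δλ/2) = 0.352809.
c = 2·atan2(√a, √(1−a)) = 1.27199 rad → d = 6371·c ≈ 8103.83 km.

8104 km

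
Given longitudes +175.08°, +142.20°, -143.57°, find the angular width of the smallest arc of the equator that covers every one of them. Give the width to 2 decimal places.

Sort the longitudes: -143.57°, +142.20°, +175.08°.
Eastward gaps between consecutive values (wrapping around): 285.77°, 32.88°, 41.35°.
Largest gap = 285.77° ⇒ minimal covering band is its complement: 360° − 285.77° = 74.23°.
Band runs from +142.20° eastward to -143.57°, crossing the antimeridian.

74.23°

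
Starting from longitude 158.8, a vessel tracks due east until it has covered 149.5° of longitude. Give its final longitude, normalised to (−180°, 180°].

Start at +158.8°; shift +149.5° → +308.3°.
+308.3° lies outside (−180°, 180°]; subtract 360° → -51.7°.

-51.7°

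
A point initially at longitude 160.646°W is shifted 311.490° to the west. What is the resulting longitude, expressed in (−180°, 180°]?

Start at -160.646°; shift −311.490° → -472.136°.
-472.136° lies outside (−180°, 180°]; add 360° → -112.136°.

112.136°W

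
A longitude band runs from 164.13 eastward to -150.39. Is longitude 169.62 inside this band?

Yes

Band width going east from +164.13° to -150.39°: ((-150.39 − 164.13) mod 360) = 45.48°.
Offset of +169.62° east of the west edge: ((169.62 − 164.13) mod 360) = 5.49°.
5.49° ≤ 45.48° ⇒ inside.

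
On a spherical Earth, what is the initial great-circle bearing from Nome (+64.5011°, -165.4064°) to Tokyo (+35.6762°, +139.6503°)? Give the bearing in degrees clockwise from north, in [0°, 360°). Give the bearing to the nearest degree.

256°

Δλ = 139.6503 − -165.4064 = 305.0567°; wrapped into (−180°, 180°]: -54.9433°.
θ = atan2( sin Δλ · cos φ₂ , cos φ₁ · sin φ₂ − sin φ₁ · cos φ₂ · cos Δλ )
  = atan2(-0.66496, -0.17007) = -104.347° → normalised to [0°, 360°): 255.653°.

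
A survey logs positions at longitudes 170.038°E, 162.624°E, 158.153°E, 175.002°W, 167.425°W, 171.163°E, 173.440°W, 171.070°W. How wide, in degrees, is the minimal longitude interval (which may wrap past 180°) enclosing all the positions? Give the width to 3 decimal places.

34.422°

Sort the longitudes: -175.002°, -173.440°, -171.070°, -167.425°, +158.153°, +162.624°, +170.038°, +171.163°.
Eastward gaps between consecutive values (wrapping around): 1.562°, 2.370°, 3.645°, 325.578°, 4.471°, 7.414°, 1.125°, 13.835°.
Largest gap = 325.578° ⇒ minimal covering band is its complement: 360° − 325.578° = 34.422°.
Band runs from +158.153° eastward to -167.425°, crossing the antimeridian.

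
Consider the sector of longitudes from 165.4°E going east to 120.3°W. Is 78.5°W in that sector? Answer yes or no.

Band width going east from +165.4° to -120.3°: ((-120.3 − 165.4) mod 360) = 74.3°.
Offset of -78.5° east of the west edge: ((-78.5 − 165.4) mod 360) = 116.1°.
116.1° > 74.3° ⇒ outside.

No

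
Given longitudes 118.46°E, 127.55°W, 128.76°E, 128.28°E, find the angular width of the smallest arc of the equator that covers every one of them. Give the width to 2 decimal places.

113.99°

Sort the longitudes: -127.55°, +118.46°, +128.28°, +128.76°.
Eastward gaps between consecutive values (wrapping around): 246.01°, 9.82°, 0.48°, 103.69°.
Largest gap = 246.01° ⇒ minimal covering band is its complement: 360° − 246.01° = 113.99°.
Band runs from +118.46° eastward to -127.55°, crossing the antimeridian.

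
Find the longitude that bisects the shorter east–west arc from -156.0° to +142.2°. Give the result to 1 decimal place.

+173.1°

Signed shortest Δλ from -156.0° to +142.2° is -61.8°.
Midpoint longitude = -156.0° + (-61.8°)/2 = -156.0° − 30.9° = -186.9°.
Normalise into (−180°, 180°]: +173.1°.
(The naïve average (-156.0 + +142.2)/2 = -6.9° is on the wrong side of the globe.)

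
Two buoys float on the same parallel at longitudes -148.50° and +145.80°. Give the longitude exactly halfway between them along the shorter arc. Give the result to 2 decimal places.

Signed shortest Δλ from -148.50° to +145.80° is -65.70°.
Midpoint longitude = -148.50° + (-65.70°)/2 = -148.50° − 32.85° = -181.35°.
Normalise into (−180°, 180°]: +178.65°.
(The naïve average (-148.50 + +145.80)/2 = -1.35° is on the wrong side of the globe.)

+178.65°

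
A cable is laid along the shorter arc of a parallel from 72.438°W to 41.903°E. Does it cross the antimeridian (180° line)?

No

Signed shortest Δλ = ((41.903 − -72.438 + 180) mod 360) − 180 = 114.341°.
Going east by 114.341° from -72.438° reaches +41.903° without touching 180°.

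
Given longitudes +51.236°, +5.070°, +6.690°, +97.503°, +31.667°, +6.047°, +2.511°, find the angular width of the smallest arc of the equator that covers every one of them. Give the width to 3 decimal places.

94.992°

Sort the longitudes: +2.511°, +5.070°, +6.047°, +6.690°, +31.667°, +51.236°, +97.503°.
Eastward gaps between consecutive values (wrapping around): 2.559°, 0.977°, 0.643°, 24.977°, 19.569°, 46.267°, 265.008°.
Largest gap = 265.008° ⇒ minimal covering band is its complement: 360° − 265.008° = 94.992°.
Band runs from +2.511° eastward to +97.503°.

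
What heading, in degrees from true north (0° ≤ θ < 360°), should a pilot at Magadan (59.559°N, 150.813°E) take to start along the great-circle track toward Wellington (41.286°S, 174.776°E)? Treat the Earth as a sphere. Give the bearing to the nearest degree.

162°

Δλ = 174.776 − 150.813 = 23.963°.
θ = atan2( sin Δλ · cos φ₂ , cos φ₁ · sin φ₂ − sin φ₁ · cos φ₂ · cos Δλ )
  = atan2(0.30519, -0.92630) = 161.764° → normalised to [0°, 360°): 161.764°.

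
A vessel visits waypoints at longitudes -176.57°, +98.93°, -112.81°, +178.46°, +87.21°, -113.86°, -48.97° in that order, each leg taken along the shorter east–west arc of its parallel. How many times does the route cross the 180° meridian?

Leg 1: -176.57° → +98.93°, shortest Δλ = -84.5° (west) — crosses 180°.
Leg 2: +98.93° → -112.81°, shortest Δλ = 148.26° (east) — crosses 180°.
Leg 3: -112.81° → +178.46°, shortest Δλ = -68.73° (west) — crosses 180°.
Leg 4: +178.46° → +87.21°, shortest Δλ = -91.25° (west) — does not cross 180°.
Leg 5: +87.21° → -113.86°, shortest Δλ = 158.93° (east) — crosses 180°.
Leg 6: -113.86° → -48.97°, shortest Δλ = 64.89° (east) — does not cross 180°.
Total crossings: 4.

4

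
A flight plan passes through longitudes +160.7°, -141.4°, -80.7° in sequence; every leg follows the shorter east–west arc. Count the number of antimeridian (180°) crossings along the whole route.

Leg 1: +160.7° → -141.4°, shortest Δλ = 57.9° (east) — crosses 180°.
Leg 2: -141.4° → -80.7°, shortest Δλ = 60.7° (east) — does not cross 180°.
Total crossings: 1.

1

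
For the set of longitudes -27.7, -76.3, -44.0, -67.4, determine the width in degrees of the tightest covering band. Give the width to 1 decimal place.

48.6°

Sort the longitudes: -76.3°, -67.4°, -44.0°, -27.7°.
Eastward gaps between consecutive values (wrapping around): 8.9°, 23.4°, 16.3°, 311.4°.
Largest gap = 311.4° ⇒ minimal covering band is its complement: 360° − 311.4° = 48.6°.
Band runs from -76.3° eastward to -27.7°.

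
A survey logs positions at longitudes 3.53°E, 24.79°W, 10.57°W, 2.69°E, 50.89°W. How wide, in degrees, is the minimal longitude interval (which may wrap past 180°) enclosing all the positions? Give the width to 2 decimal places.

Sort the longitudes: -50.89°, -24.79°, -10.57°, +2.69°, +3.53°.
Eastward gaps between consecutive values (wrapping around): 26.10°, 14.22°, 13.26°, 0.84°, 305.58°.
Largest gap = 305.58° ⇒ minimal covering band is its complement: 360° − 305.58° = 54.42°.
Band runs from -50.89° eastward to +3.53°.

54.42°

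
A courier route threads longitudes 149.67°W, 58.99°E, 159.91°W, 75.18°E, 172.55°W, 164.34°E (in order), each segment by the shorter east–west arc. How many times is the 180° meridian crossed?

Leg 1: -149.67° → +58.99°, shortest Δλ = -151.34° (west) — crosses 180°.
Leg 2: +58.99° → -159.91°, shortest Δλ = 141.1° (east) — crosses 180°.
Leg 3: -159.91° → +75.18°, shortest Δλ = -124.91° (west) — crosses 180°.
Leg 4: +75.18° → -172.55°, shortest Δλ = 112.27° (east) — crosses 180°.
Leg 5: -172.55° → +164.34°, shortest Δλ = -23.11° (west) — crosses 180°.
Total crossings: 5.

5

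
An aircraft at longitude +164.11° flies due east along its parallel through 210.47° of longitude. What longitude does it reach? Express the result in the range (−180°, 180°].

+14.58°

Start at +164.11°; shift +210.47° → +374.58°.
+374.58° lies outside (−180°, 180°]; subtract 360° → +14.58°.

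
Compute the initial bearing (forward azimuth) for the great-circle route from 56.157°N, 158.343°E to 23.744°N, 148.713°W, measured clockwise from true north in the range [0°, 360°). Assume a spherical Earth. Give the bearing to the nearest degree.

108°

Δλ = -148.713 − 158.343 = -307.056°; wrapped into (−180°, 180°]: 52.944°.
θ = atan2( sin Δλ · cos φ₂ , cos φ₁ · sin φ₂ − sin φ₁ · cos φ₂ · cos Δλ )
  = atan2(0.73050, -0.23389) = 107.754° → normalised to [0°, 360°): 107.754°.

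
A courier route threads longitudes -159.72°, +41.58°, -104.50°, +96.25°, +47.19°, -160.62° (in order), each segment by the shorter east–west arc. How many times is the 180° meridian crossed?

Leg 1: -159.72° → +41.58°, shortest Δλ = -158.7° (west) — crosses 180°.
Leg 2: +41.58° → -104.50°, shortest Δλ = -146.08° (west) — does not cross 180°.
Leg 3: -104.50° → +96.25°, shortest Δλ = -159.25° (west) — crosses 180°.
Leg 4: +96.25° → +47.19°, shortest Δλ = -49.06° (west) — does not cross 180°.
Leg 5: +47.19° → -160.62°, shortest Δλ = 152.19° (east) — crosses 180°.
Total crossings: 3.

3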